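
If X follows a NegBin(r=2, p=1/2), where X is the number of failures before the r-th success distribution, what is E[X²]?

Using the identity E[X²] = Var(X) + (E[X])²:
E[X] = 2
Var(X) = 4
E[X²] = 4 + (2)²
= 8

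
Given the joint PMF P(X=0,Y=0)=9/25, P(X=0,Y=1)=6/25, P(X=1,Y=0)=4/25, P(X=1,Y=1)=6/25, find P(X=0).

P(X=0) = P(X=0,Y=0) + P(X=0,Y=1)
= 9/25 + 6/25
= 3/5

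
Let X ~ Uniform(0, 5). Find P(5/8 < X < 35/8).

P(5/8 < X < 35/8) = ∫_{5/8}^{35/8} f(x) dx
where f(x) = \frac{1}{5}
= \frac{3}{4}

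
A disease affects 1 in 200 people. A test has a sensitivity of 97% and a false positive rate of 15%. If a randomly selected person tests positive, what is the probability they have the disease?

Let D = the rare event, + = positive/flagged.
P(D) = 1/200
P(+|D) = 97/100
P(+|D') = 15/100 = 3/20
P(+) = P(+|D)P(D) + P(+|D')P(D')
     = \frac{97}{100} × \frac{1}{200} + \frac{3}{20} × \frac{199}{200}
     = \frac{1541}{10000}
P(D|+) = P(+|D)P(D)/P(+) = \frac{97}{3082}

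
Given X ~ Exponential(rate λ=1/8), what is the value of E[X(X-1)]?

E[X(X-1)] = E[X² - X] = E[X²] - E[X]
E[X] = 8
E[X²] = Var(X) + (E[X])² = 64 + (8)² = 128
E[X(X-1)] = 128 - 8 = 120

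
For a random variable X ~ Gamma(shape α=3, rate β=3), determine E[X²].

Using the identity E[X²] = Var(X) + (E[X])²:
E[X] = 1
Var(X) = \frac{1}{3}
E[X²] = \frac{1}{3} + (1)²
= \frac{4}{3}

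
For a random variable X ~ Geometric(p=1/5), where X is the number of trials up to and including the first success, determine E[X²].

Using the identity E[X²] = Var(X) + (E[X])²:
E[X] = 5
Var(X) = 20
E[X²] = 20 + (5)²
= 45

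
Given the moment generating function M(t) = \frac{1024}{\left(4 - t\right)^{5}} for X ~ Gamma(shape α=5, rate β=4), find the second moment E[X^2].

To find E[X^2], compute M^(2)(0):
M^(1)(t) = \frac{5120}{\left(4 - t\right)^{6}}
M^(2)(t) = \frac{30720}{\left(4 - t\right)^{7}}
M^(2)(0) = \frac{15}{8}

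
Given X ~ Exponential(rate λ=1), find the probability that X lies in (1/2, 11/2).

P(1/2 < X < 11/2) = ∫_{1/2}^{11/2} f(x) dx
where f(x) = e^{- x}
= - \frac{1 - e^{5}}{e^{\frac{11}{2}}}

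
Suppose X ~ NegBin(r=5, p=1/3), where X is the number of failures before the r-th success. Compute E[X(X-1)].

E[X(X-1)] = E[X² - X] = E[X²] - E[X]
E[X] = 10
E[X²] = Var(X) + (E[X])² = 30 + (10)² = 130
E[X(X-1)] = 130 - 10 = 120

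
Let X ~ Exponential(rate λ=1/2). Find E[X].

For X ~ Exponential(rate λ=1/2), the expected value is:
E[X] = 2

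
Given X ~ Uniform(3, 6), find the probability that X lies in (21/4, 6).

P(21/4 < X < 6) = ∫_{21/4}^{6} f(x) dx
where f(x) = \frac{1}{3}
= \frac{1}{4}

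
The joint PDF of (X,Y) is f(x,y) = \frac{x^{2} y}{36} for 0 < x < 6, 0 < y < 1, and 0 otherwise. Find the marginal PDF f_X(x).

f_X(x) = ∫_0^1 f(x,y) dy
= ∫_0^1 \frac{x^{2} y}{36} dy
= \frac{x^{2}}{72} for 0 < x < 6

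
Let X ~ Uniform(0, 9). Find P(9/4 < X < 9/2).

P(9/4 < X < 9/2) = ∫_{9/4}^{9/2} f(x) dx
where f(x) = \frac{1}{9}
= \frac{1}{4}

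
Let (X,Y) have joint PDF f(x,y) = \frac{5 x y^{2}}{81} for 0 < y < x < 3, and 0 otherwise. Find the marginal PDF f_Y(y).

f_Y(y) = ∫_y^3 \frac{5 x y^{2}}{81} dx = \frac{5 y^{2} \left(9 - y^{2}\right)}{162}
for 0 < y < 3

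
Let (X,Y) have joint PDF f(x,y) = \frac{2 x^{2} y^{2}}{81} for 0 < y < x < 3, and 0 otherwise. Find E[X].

f_X(x) = ∫_0^x \frac{2 x^{2} y^{2}}{81} dy = \frac{2 x^{5}}{243}
E[X] = ∫_0^3 x × (\frac{2 x^{5}}{243}) dx = \frac{18}{7}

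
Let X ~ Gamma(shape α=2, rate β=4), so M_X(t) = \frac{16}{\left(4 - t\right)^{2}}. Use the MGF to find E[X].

To find E[X], compute M^(1)(0):
M^(1)(t) = \frac{32}{\left(4 - t\right)^{3}}
M^(1)(0) = \frac{1}{2}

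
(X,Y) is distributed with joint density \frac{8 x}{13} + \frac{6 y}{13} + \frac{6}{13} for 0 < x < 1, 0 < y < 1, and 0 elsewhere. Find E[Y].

E[Y] = ∫_0^1 ∫_0^1 y × f(x,y) dx dy
= \frac{7}{13}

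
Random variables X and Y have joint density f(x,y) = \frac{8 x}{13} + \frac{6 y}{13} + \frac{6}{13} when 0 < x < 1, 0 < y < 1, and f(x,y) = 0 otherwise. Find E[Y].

E[Y] = ∫_0^1 ∫_0^1 y × f(x,y) dx dy
= \frac{7}{13}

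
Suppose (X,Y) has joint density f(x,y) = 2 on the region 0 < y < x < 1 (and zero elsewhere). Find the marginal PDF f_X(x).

f_X(x) = ∫_0^x 2 dy = 2 x
for 0 < x < 1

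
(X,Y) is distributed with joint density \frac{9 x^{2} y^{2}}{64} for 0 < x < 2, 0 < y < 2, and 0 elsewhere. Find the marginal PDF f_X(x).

f_X(x) = ∫_0^2 f(x,y) dy
= ∫_0^2 \frac{9 x^{2} y^{2}}{64} dy
= \frac{3 x^{2}}{8} for 0 < x < 2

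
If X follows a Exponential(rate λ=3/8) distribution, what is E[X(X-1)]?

E[X(X-1)] = E[X² - X] = E[X²] - E[X]
E[X] = \frac{8}{3}
E[X²] = Var(X) + (E[X])² = \frac{64}{9} + (\frac{8}{3})² = \frac{128}{9}
E[X(X-1)] = \frac{128}{9} - \frac{8}{3} = \frac{104}{9}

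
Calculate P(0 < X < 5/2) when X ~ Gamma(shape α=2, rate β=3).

P(0 < X < 5/2) = ∫_{0}^{5/2} f(x) dx
where f(x) = 9 x e^{- 3 x}
= 1 - \frac{17}{2 e^{\frac{15}{2}}}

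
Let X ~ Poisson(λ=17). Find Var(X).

For X ~ Poisson(λ=17):
Var(X) = 17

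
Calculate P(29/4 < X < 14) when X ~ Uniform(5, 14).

P(29/4 < X < 14) = ∫_{29/4}^{14} f(x) dx
where f(x) = \frac{1}{9}
= \frac{3}{4}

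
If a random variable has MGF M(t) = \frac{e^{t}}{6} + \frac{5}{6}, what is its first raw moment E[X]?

To find E[X], compute M^(1)(0):
M^(1)(t) = \frac{e^{t}}{6}
M^(1)(0) = \frac{1}{6}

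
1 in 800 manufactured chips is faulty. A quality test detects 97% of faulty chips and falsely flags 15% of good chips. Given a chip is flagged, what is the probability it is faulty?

Let D = the rare event, + = positive/flagged.
P(D) = 1/800
P(+|D) = 97/100
P(+|D') = 15/100 = 3/20
P(+) = P(+|D)P(D) + P(+|D')P(D')
     = \frac{97}{100} × \frac{1}{800} + \frac{3}{20} × \frac{799}{800}
     = \frac{6041}{40000}
P(D|+) = P(+|D)P(D)/P(+) = \frac{97}{12082}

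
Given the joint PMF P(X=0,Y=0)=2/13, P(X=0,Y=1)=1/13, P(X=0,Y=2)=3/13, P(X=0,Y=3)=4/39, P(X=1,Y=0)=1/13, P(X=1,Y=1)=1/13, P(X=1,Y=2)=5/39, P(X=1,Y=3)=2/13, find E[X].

First find marginal of X:
P(X=0) = 22/39
P(X=1) = 17/39
E[X] = 0 × 22/39 + 1 × 17/39 = 17/39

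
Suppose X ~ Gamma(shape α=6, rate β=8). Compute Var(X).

For X ~ Gamma(shape α=6, rate β=8):
Var(X) = \frac{3}{32}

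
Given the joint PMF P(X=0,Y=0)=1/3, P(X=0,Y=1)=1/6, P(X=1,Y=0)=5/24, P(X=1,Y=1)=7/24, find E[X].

First find marginal of X:
P(X=0) = 1/2
P(X=1) = 1/2
E[X] = 0 × 1/2 + 1 × 1/2 = 1/2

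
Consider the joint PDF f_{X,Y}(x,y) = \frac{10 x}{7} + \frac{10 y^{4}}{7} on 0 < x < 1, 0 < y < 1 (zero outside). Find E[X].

E[X] = ∫_0^1 ∫_0^1 x × f(x,y) dy dx
= ∫_0^1 ∫_0^1 x × (\frac{10 x}{7} + \frac{10 y^{4}}{7}) dy dx
= \frac{13}{21}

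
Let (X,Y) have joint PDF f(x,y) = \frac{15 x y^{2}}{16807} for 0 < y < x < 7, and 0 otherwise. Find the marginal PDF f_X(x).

f_X(x) = ∫_0^x \frac{15 x y^{2}}{16807} dy = \frac{5 x^{4}}{16807}
for 0 < x < 7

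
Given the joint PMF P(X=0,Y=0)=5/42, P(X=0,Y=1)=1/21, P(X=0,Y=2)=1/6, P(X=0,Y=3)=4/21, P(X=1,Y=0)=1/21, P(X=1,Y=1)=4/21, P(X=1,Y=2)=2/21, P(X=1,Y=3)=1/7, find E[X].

First find marginal of X:
P(X=0) = 11/21
P(X=1) = 10/21
E[X] = 0 × 11/21 + 1 × 10/21 = 10/21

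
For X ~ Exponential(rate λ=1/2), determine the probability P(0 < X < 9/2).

P(0 < X < 9/2) = ∫_{0}^{9/2} f(x) dx
where f(x) = \frac{e^{- \frac{x}{2}}}{2}
= 1 - e^{- \frac{9}{4}}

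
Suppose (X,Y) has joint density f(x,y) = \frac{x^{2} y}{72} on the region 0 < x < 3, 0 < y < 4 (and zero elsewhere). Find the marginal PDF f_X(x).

f_X(x) = ∫_0^4 f(x,y) dy
= ∫_0^4 \frac{x^{2} y}{72} dy
= \frac{x^{2}}{9} for 0 < x < 3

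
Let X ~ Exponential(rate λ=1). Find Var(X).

For X ~ Exponential(rate λ=1):
Var(X) = 1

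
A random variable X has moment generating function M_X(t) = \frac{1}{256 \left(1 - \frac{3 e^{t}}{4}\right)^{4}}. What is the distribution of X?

The MGF M(t) = \frac{1}{256 \left(1 - \frac{3 e^{t}}{4}\right)^{4}} is the standard form for the NegativeBinomial distribution.
Comparing with the known MGF formula identifies: NegBin(r=4, p=1/4), X = failures before r-th success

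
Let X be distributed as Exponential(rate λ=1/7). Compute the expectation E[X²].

Using the identity E[X²] = Var(X) + (E[X])²:
E[X] = 7
Var(X) = 49
E[X²] = 49 + (7)²
= 98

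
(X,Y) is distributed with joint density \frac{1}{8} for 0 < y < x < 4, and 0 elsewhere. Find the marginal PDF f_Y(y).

f_Y(y) = ∫_y^4 \frac{1}{8} dx = \frac{1}{2} - \frac{y}{8}
for 0 < y < 4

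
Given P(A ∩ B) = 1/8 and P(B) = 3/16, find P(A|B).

P(A|B) = P(A ∩ B) / P(B)
= (1/8) / (3/16)
= 2/3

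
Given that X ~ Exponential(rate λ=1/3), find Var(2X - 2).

For X ~ Exponential(rate λ=1/3):
Var(X) = 9
Var(2X - 2) = (2)² × Var(X) = 4 × 9 = 36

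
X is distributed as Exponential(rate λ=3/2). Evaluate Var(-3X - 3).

For X ~ Exponential(rate λ=3/2):
Var(X) = \frac{4}{9}
Var(-3X - 3) = (-3)² × Var(X) = 9 × \frac{4}{9} = 4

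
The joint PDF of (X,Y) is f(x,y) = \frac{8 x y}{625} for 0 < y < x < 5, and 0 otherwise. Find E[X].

f_X(x) = ∫_0^x \frac{8 x y}{625} dy = \frac{4 x^{3}}{625}
E[X] = ∫_0^5 x × (\frac{4 x^{3}}{625}) dx = 4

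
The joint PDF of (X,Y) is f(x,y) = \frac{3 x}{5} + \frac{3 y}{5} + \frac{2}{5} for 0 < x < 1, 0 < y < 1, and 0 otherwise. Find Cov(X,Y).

E[XY] = ∫∫ xy × f(x,y) dx dy = \frac{3}{10}
E[X] = \frac{11}{20}
E[Y] = \frac{11}{20}
Cov(X,Y) = E[XY] - E[X]E[Y] = - \frac{1}{400}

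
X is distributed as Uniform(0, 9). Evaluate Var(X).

For X ~ Uniform(0, 9):
Var(X) = \frac{27}{4}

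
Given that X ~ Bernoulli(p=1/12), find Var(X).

For X ~ Bernoulli(p=1/12):
Var(X) = \frac{11}{144}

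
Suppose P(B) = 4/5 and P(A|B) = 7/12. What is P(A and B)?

By definition, P(A|B) = P(A ∩ B) / P(B)
So P(A ∩ B) = P(A|B) × P(B)
= 7/12 × 4/5
= 7/15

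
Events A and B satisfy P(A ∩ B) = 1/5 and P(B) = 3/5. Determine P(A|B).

P(A|B) = P(A ∩ B) / P(B)
= (1/5) / (3/5)
= 1/3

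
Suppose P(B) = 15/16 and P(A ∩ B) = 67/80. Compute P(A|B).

P(A|B) = P(A ∩ B) / P(B)
= (67/80) / (15/16)
= 67/75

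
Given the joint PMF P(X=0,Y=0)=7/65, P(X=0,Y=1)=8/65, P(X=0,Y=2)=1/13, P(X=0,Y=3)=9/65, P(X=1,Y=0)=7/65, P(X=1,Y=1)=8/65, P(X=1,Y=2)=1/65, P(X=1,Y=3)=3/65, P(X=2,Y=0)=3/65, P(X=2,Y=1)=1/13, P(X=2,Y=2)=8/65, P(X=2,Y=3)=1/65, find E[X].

First find marginal of X:
P(X=0) = 29/65
P(X=1) = 19/65
P(X=2) = 17/65
E[X] = 0 × 29/65 + 1 × 19/65 + 2 × 17/65 = 53/65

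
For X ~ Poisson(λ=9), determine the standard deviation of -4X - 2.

For X ~ Poisson(λ=9):
Var(X) = 9
SD(X) = √(Var(X)) = √(9) = 3
SD(-4X - 2) = |-4| × SD(X) = 4 × 3 = 12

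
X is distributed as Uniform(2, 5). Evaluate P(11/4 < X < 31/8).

P(11/4 < X < 31/8) = ∫_{11/4}^{31/8} f(x) dx
where f(x) = \frac{1}{3}
= \frac{3}{8}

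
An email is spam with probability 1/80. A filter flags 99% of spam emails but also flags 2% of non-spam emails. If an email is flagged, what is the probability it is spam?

Let D = the rare event, + = positive/flagged.
P(D) = 1/80
P(+|D) = 99/100
P(+|D') = 2/100 = 1/50
P(+) = P(+|D)P(D) + P(+|D')P(D')
     = \frac{99}{100} × \frac{1}{80} + \frac{1}{50} × \frac{79}{80}
     = \frac{257}{8000}
P(D|+) = P(+|D)P(D)/P(+) = \frac{99}{257}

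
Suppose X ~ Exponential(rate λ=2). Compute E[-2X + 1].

For X ~ Exponential(rate λ=2):
E[X] = \frac{1}{2}
E[-2X + 1] = -2 × E[X] + 1 = 0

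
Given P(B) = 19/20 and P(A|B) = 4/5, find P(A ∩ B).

By definition, P(A|B) = P(A ∩ B) / P(B)
So P(A ∩ B) = P(A|B) × P(B)
= 4/5 × 19/20
= 19/25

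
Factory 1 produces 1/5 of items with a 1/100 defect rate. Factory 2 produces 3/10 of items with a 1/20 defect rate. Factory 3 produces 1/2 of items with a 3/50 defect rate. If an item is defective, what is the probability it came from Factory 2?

Using Bayes' theorem:
P(F1) = 1/5, P(D|F1) = 1/100
P(F2) = 3/10, P(D|F2) = 1/20
P(F3) = 1/2, P(D|F3) = 3/50
P(D) = P(D|F1)P(F1) + P(D|F2)P(F2) + P(D|F3)P(F3)
     = \frac{47}{1000}
P(F2|D) = P(D|F2)P(F2) / P(D)
= \frac{15}{47}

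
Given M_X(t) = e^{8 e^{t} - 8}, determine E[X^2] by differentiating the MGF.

To find E[X^2], compute M^(2)(0):
M^(1)(t) = 8 e^{t} e^{8 e^{t} - 8}
M^(2)(t) = 64 e^{2 t} e^{8 e^{t} - 8} + 8 e^{t} e^{8 e^{t} - 8}
M^(2)(0) = 72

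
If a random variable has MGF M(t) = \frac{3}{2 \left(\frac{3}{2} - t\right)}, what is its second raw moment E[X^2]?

To find E[X^2], compute M^(2)(0):
M^(1)(t) = \frac{3}{2 \left(\frac{3}{2} - t\right)^{2}}
M^(2)(t) = \frac{3}{\left(\frac{3}{2} - t\right)^{3}}
M^(2)(0) = \frac{8}{9}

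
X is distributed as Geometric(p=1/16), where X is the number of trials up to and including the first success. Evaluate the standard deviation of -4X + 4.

For X ~ Geometric(p=1/16), where X is the number of trials up to and including the first success:
Var(X) = 240
SD(X) = √(Var(X)) = √(240) = 4 \sqrt{15}
SD(-4X + 4) = |-4| × SD(X) = 4 × 4 \sqrt{15} = 16 \sqrt{15}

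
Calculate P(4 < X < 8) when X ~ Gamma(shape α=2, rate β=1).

P(4 < X < 8) = ∫_{4}^{8} f(x) dx
where f(x) = x e^{- x}
= \frac{-9 + 5 e^{4}}{e^{8}}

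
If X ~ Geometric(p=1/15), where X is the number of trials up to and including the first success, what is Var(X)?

For X ~ Geometric(p=1/15), where X is the number of trials up to and including the first success:
Var(X) = 210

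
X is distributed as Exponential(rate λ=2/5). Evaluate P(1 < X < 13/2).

P(1 < X < 13/2) = ∫_{1}^{13/2} f(x) dx
where f(x) = \frac{2 e^{- \frac{2 x}{5}}}{5}
= - \frac{1 - e^{\frac{11}{5}}}{e^{\frac{13}{5}}}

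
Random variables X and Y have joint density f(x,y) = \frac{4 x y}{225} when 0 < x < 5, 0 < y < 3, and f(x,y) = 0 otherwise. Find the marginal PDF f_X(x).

f_X(x) = ∫_0^3 f(x,y) dy
= ∫_0^3 \frac{4 x y}{225} dy
= \frac{2 x}{25} for 0 < x < 5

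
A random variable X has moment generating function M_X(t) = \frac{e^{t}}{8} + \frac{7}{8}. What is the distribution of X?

The MGF M(t) = \frac{e^{t}}{8} + \frac{7}{8} is the standard form for the Bernoulli distribution.
Comparing with the known MGF formula identifies: Bernoulli(p=1/8)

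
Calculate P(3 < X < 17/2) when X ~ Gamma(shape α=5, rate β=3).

P(3 < X < 17/2) = ∫_{3}^{17/2} f(x) dx
where f(x) = \frac{81 x^{4} e^{- 3 x}}{8}
= - \frac{2653811}{128 e^{\frac{51}{2}}} + \frac{3563}{8 e^{9}}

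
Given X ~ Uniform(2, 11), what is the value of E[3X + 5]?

For X ~ Uniform(2, 11):
E[X] = \frac{13}{2}
E[3X + 5] = 3 × E[X] + 5 = \frac{49}{2}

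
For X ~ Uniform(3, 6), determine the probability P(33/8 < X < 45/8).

P(33/8 < X < 45/8) = ∫_{33/8}^{45/8} f(x) dx
where f(x) = \frac{1}{3}
= \frac{1}{2}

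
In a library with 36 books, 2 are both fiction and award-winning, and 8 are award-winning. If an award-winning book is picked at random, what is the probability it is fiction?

P(A ∩ B) = 2/36 = 1/18
P(B) = 8/36 = 2/9
P(A|B) = P(A ∩ B) / P(B) = (1/18) / (2/9) = 1/4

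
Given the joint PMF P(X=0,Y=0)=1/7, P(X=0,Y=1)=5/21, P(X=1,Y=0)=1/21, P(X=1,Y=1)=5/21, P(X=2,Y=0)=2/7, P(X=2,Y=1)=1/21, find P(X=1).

P(X=1) = P(X=1,Y=0) + P(X=1,Y=1)
= 1/21 + 5/21
= 2/7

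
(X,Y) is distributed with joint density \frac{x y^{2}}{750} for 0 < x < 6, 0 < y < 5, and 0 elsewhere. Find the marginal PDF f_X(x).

f_X(x) = ∫_0^5 f(x,y) dy
= ∫_0^5 \frac{x y^{2}}{750} dy
= \frac{x}{18} for 0 < x < 6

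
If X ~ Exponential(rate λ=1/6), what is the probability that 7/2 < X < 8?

P(7/2 < X < 8) = ∫_{7/2}^{8} f(x) dx
where f(x) = \frac{e^{- \frac{x}{6}}}{6}
= - \frac{1}{e^{\frac{4}{3}}} + e^{- \frac{7}{12}}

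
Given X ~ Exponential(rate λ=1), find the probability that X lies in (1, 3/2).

P(1 < X < 3/2) = ∫_{1}^{3/2} f(x) dx
where f(x) = e^{- x}
= - \frac{1}{e^{\frac{3}{2}}} + e^{-1}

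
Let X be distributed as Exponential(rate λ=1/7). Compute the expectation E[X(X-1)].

E[X(X-1)] = E[X² - X] = E[X²] - E[X]
E[X] = 7
E[X²] = Var(X) + (E[X])² = 49 + (7)² = 98
E[X(X-1)] = 98 - 7 = 91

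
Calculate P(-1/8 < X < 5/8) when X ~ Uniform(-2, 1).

P(-1/8 < X < 5/8) = ∫_{-1/8}^{5/8} f(x) dx
where f(x) = \frac{1}{3}
= \frac{1}{4}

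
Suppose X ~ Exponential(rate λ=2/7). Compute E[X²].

Using the identity E[X²] = Var(X) + (E[X])²:
E[X] = \frac{7}{2}
Var(X) = \frac{49}{4}
E[X²] = \frac{49}{4} + (\frac{7}{2})²
= \frac{49}{2}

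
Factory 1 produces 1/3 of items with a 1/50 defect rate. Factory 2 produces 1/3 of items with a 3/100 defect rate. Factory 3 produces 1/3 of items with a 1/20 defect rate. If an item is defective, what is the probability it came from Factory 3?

Using Bayes' theorem:
P(F1) = 1/3, P(D|F1) = 1/50
P(F2) = 1/3, P(D|F2) = 3/100
P(F3) = 1/3, P(D|F3) = 1/20
P(D) = P(D|F1)P(F1) + P(D|F2)P(F2) + P(D|F3)P(F3)
     = \frac{1}{30}
P(F3|D) = P(D|F3)P(F3) / P(D)
= \frac{1}{2}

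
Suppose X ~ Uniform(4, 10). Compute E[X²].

Using the identity E[X²] = Var(X) + (E[X])²:
E[X] = 7
Var(X) = 3
E[X²] = 3 + (7)²
= 52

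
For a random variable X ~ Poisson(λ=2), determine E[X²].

Using the identity E[X²] = Var(X) + (E[X])²:
E[X] = 2
Var(X) = 2
E[X²] = 2 + (2)²
= 6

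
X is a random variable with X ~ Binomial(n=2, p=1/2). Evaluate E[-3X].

For X ~ Binomial(n=2, p=1/2):
E[X] = 1
E[-3X] = -3 × E[X] + 0 = -3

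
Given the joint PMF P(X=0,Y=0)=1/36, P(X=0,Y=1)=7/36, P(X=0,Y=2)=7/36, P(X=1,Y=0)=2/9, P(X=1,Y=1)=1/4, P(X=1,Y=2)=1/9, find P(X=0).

P(X=0) = P(X=0,Y=0) + P(X=0,Y=1) + P(X=0,Y=2)
= 1/36 + 7/36 + 7/36
= 5/12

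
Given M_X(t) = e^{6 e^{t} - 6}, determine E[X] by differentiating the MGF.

To find E[X], compute M^(1)(0):
M^(1)(t) = 6 e^{t} e^{6 e^{t} - 6}
M^(1)(0) = 6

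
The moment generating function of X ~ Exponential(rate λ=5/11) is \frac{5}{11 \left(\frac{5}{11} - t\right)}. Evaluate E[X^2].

To find E[X^2], compute M^(2)(0):
M^(1)(t) = \frac{5}{11 \left(\frac{5}{11} - t\right)^{2}}
M^(2)(t) = \frac{10}{11 \left(\frac{5}{11} - t\right)^{3}}
M^(2)(0) = \frac{242}{25}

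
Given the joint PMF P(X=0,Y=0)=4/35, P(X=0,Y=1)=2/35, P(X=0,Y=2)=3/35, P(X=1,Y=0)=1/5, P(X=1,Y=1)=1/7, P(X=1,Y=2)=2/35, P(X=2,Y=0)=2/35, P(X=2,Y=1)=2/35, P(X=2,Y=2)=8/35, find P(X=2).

P(X=2) = P(X=2,Y=0) + P(X=2,Y=1) + P(X=2,Y=2)
= 2/35 + 2/35 + 8/35
= 12/35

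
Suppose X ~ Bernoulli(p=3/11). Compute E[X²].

Using the identity E[X²] = Var(X) + (E[X])²:
E[X] = \frac{3}{11}
Var(X) = \frac{24}{121}
E[X²] = \frac{24}{121} + (\frac{3}{11})²
= \frac{3}{11}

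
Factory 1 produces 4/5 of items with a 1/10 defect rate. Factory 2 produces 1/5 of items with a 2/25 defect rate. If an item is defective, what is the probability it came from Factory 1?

Using Bayes' theorem:
P(F1) = 4/5, P(D|F1) = 1/10
P(F2) = 1/5, P(D|F2) = 2/25
P(D) = P(D|F1)P(F1) + P(D|F2)P(F2)
     = \frac{12}{125}
P(F1|D) = P(D|F1)P(F1) / P(D)
= \frac{5}{6}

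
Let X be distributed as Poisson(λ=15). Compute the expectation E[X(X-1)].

E[X(X-1)] = E[X² - X] = E[X²] - E[X]
E[X] = 15
E[X²] = Var(X) + (E[X])² = 15 + (15)² = 240
E[X(X-1)] = 240 - 15 = 225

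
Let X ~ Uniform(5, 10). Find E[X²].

Using the identity E[X²] = Var(X) + (E[X])²:
E[X] = \frac{15}{2}
Var(X) = \frac{25}{12}
E[X²] = \frac{25}{12} + (\frac{15}{2})²
= \frac{175}{3}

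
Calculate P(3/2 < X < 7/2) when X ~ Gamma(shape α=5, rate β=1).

P(3/2 < X < 7/2) = ∫_{3/2}^{7/2} f(x) dx
where f(x) = \frac{x^{4} e^{- x}}{24}
= \frac{-3075 + 563 e^{2}}{128 e^{\frac{7}{2}}}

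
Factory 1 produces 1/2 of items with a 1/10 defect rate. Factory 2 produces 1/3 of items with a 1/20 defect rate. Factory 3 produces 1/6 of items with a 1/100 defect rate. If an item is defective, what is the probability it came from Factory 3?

Using Bayes' theorem:
P(F1) = 1/2, P(D|F1) = 1/10
P(F2) = 1/3, P(D|F2) = 1/20
P(F3) = 1/6, P(D|F3) = 1/100
P(D) = P(D|F1)P(F1) + P(D|F2)P(F2) + P(D|F3)P(F3)
     = \frac{41}{600}
P(F3|D) = P(D|F3)P(F3) / P(D)
= \frac{1}{41}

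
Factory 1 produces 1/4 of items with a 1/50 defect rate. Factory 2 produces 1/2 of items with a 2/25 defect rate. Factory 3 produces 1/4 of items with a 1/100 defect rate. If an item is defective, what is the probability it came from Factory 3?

Using Bayes' theorem:
P(F1) = 1/4, P(D|F1) = 1/50
P(F2) = 1/2, P(D|F2) = 2/25
P(F3) = 1/4, P(D|F3) = 1/100
P(D) = P(D|F1)P(F1) + P(D|F2)P(F2) + P(D|F3)P(F3)
     = \frac{19}{400}
P(F3|D) = P(D|F3)P(F3) / P(D)
= \frac{1}{19}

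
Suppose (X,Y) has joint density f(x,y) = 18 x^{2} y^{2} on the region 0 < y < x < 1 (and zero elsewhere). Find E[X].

f_X(x) = ∫_0^x 18 x^{2} y^{2} dy = 6 x^{5}
E[X] = ∫_0^1 x × (6 x^{5}) dx = \frac{6}{7}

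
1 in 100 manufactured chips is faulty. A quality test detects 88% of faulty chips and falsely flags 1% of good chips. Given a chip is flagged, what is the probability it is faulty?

Let D = the rare event, + = positive/flagged.
P(D) = 1/100
P(+|D) = 88/100 = 22/25
P(+|D') = 1/100
P(+) = P(+|D)P(D) + P(+|D')P(D')
     = \frac{22}{25} × \frac{1}{100} + \frac{1}{100} × \frac{99}{100}
     = \frac{187}{10000}
P(D|+) = P(+|D)P(D)/P(+) = \frac{8}{17}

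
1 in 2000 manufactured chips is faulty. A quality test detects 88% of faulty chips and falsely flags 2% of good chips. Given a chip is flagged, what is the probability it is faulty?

Let D = the rare event, + = positive/flagged.
P(D) = 1/2000
P(+|D) = 88/100 = 22/25
P(+|D') = 2/100 = 1/50
P(+) = P(+|D)P(D) + P(+|D')P(D')
     = \frac{22}{25} × \frac{1}{2000} + \frac{1}{50} × \frac{1999}{2000}
     = \frac{2043}{100000}
P(D|+) = P(+|D)P(D)/P(+) = \frac{44}{2043}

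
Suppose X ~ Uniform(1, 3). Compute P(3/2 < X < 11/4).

P(3/2 < X < 11/4) = ∫_{3/2}^{11/4} f(x) dx
where f(x) = \frac{1}{2}
= \frac{5}{8}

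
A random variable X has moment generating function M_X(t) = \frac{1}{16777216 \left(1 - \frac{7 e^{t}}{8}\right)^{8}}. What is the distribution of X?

The MGF M(t) = \frac{1}{16777216 \left(1 - \frac{7 e^{t}}{8}\right)^{8}} is the standard form for the NegativeBinomial distribution.
Comparing with the known MGF formula identifies: NegBin(r=8, p=1/8), X = failures before r-th success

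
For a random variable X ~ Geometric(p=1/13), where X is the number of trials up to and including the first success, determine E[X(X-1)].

E[X(X-1)] = E[X² - X] = E[X²] - E[X]
E[X] = 13
E[X²] = Var(X) + (E[X])² = 156 + (13)² = 325
E[X(X-1)] = 325 - 13 = 312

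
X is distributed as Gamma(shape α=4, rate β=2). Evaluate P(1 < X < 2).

P(1 < X < 2) = ∫_{1}^{2} f(x) dx
where f(x) = \frac{8 x^{3} e^{- 2 x}}{3}
= \frac{-71 + 19 e^{2}}{3 e^{4}}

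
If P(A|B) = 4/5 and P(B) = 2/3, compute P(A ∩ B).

By definition, P(A|B) = P(A ∩ B) / P(B)
So P(A ∩ B) = P(A|B) × P(B)
= 4/5 × 2/3
= 8/15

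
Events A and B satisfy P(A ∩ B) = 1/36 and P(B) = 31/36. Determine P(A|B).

P(A|B) = P(A ∩ B) / P(B)
= (1/36) / (31/36)
= 1/31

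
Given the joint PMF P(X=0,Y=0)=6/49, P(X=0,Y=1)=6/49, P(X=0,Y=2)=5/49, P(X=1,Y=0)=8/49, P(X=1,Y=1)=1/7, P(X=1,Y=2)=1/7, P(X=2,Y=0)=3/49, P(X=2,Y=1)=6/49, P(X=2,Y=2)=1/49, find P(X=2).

P(X=2) = P(X=2,Y=0) + P(X=2,Y=1) + P(X=2,Y=2)
= 3/49 + 6/49 + 1/49
= 10/49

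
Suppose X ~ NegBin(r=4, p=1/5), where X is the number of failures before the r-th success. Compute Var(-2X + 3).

For X ~ NegBin(r=4, p=1/5), where X is the number of failures before the r-th success:
Var(X) = 80
Var(-2X + 3) = (-2)² × Var(X) = 4 × 80 = 320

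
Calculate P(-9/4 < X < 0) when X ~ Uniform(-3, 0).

P(-9/4 < X < 0) = ∫_{-9/4}^{0} f(x) dx
where f(x) = \frac{1}{3}
= \frac{3}{4}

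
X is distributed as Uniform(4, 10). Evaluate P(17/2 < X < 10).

P(17/2 < X < 10) = ∫_{17/2}^{10} f(x) dx
where f(x) = \frac{1}{6}
= \frac{1}{4}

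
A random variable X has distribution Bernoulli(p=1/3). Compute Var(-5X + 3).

For X ~ Bernoulli(p=1/3):
Var(X) = \frac{2}{9}
Var(-5X + 3) = (-5)² × Var(X) = 25 × \frac{2}{9} = \frac{50}{9}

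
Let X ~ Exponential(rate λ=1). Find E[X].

For X ~ Exponential(rate λ=1), the expected value is:
E[X] = 1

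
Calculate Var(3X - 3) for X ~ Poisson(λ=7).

For X ~ Poisson(λ=7):
Var(X) = 7
Var(3X - 3) = (3)² × Var(X) = 9 × 7 = 63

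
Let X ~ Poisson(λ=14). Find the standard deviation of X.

For X ~ Poisson(λ=14):
Var(X) = 14
SD(X) = √(Var(X)) = √(14) = \sqrt{14}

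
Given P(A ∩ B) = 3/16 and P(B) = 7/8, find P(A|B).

P(A|B) = P(A ∩ B) / P(B)
= (3/16) / (7/8)
= 3/14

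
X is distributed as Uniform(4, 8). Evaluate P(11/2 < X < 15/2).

P(11/2 < X < 15/2) = ∫_{11/2}^{15/2} f(x) dx
where f(x) = \frac{1}{4}
= \frac{1}{2}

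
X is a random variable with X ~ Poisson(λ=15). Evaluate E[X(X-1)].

E[X(X-1)] = E[X² - X] = E[X²] - E[X]
E[X] = 15
E[X²] = Var(X) + (E[X])² = 15 + (15)² = 240
E[X(X-1)] = 240 - 15 = 225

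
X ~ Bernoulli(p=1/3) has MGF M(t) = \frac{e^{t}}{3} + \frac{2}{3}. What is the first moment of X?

To find E[X], compute M^(1)(0):
M^(1)(t) = \frac{e^{t}}{3}
M^(1)(0) = \frac{1}{3}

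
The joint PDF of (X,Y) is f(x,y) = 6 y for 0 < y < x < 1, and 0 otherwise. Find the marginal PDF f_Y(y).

f_Y(y) = ∫_y^1 6 y dx = 6 y \left(1 - y\right)
for 0 < y < 1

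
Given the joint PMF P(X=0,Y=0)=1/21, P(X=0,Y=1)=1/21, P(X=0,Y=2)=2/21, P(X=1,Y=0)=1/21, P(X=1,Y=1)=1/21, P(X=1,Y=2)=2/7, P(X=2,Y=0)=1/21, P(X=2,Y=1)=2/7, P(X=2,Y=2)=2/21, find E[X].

First find marginal of X:
P(X=0) = 4/21
P(X=1) = 8/21
P(X=2) = 3/7
E[X] = 0 × 4/21 + 1 × 8/21 + 2 × 3/7 = 26/21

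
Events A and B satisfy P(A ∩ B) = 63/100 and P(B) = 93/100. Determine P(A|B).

P(A|B) = P(A ∩ B) / P(B)
= (63/100) / (93/100)
= 21/31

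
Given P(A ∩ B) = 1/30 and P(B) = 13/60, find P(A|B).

P(A|B) = P(A ∩ B) / P(B)
= (1/30) / (13/60)
= 2/13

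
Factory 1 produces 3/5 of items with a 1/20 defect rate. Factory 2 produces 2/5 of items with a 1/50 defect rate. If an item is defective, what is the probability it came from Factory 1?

Using Bayes' theorem:
P(F1) = 3/5, P(D|F1) = 1/20
P(F2) = 2/5, P(D|F2) = 1/50
P(D) = P(D|F1)P(F1) + P(D|F2)P(F2)
     = \frac{19}{500}
P(F1|D) = P(D|F1)P(F1) / P(D)
= \frac{15}{19}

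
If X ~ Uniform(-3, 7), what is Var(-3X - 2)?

For X ~ Uniform(-3, 7):
Var(X) = \frac{25}{3}
Var(-3X - 2) = (-3)² × Var(X) = 9 × \frac{25}{3} = 75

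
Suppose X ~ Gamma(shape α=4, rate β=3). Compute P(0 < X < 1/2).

P(0 < X < 1/2) = ∫_{0}^{1/2} f(x) dx
where f(x) = \frac{27 x^{3} e^{- 3 x}}{2}
= 1 - \frac{67}{16 e^{\frac{3}{2}}}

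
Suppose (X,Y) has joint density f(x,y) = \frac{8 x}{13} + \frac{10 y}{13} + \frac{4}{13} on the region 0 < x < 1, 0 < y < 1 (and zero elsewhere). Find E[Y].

E[Y] = ∫_0^1 ∫_0^1 y × f(x,y) dx dy
= \frac{22}{39}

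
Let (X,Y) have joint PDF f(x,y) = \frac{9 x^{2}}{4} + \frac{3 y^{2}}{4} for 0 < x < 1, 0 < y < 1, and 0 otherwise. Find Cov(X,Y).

E[XY] = ∫∫ xy × f(x,y) dx dy = \frac{3}{8}
E[X] = \frac{11}{16}
E[Y] = \frac{9}{16}
Cov(X,Y) = E[XY] - E[X]E[Y] = - \frac{3}{256}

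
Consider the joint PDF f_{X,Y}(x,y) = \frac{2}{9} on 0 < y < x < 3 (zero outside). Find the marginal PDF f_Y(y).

f_Y(y) = ∫_y^3 \frac{2}{9} dx = \frac{2}{3} - \frac{2 y}{9}
for 0 < y < 3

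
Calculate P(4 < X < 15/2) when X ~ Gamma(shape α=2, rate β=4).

P(4 < X < 15/2) = ∫_{4}^{15/2} f(x) dx
where f(x) = 16 x e^{- 4 x}
= \frac{-31 + 17 e^{14}}{e^{30}}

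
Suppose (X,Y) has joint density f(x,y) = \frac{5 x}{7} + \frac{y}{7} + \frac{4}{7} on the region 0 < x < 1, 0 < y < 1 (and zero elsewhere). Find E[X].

E[X] = ∫_0^1 ∫_0^1 x × f(x,y) dy dx
= ∫_0^1 ∫_0^1 x × (\frac{5 x}{7} + \frac{y}{7} + \frac{4}{7}) dy dx
= \frac{47}{84}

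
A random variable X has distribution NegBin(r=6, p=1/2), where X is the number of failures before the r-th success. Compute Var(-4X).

For X ~ NegBin(r=6, p=1/2), where X is the number of failures before the r-th success:
Var(X) = 12
Var(-4X) = (-4)² × Var(X) = 16 × 12 = 192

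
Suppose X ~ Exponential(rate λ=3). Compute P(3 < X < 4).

P(3 < X < 4) = ∫_{3}^{4} f(x) dx
where f(x) = 3 e^{- 3 x}
= - \frac{1 - e^{3}}{e^{12}}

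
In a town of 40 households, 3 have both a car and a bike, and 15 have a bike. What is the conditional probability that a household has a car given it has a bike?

P(A ∩ B) = 3/40
P(B) = 15/40 = 3/8
P(A|B) = P(A ∩ B) / P(B) = (3/40) / (3/8) = 1/5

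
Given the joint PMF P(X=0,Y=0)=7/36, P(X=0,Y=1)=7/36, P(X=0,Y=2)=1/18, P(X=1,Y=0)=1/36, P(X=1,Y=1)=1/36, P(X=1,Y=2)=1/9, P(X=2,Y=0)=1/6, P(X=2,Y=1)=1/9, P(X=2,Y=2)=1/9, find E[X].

First find marginal of X:
P(X=0) = 4/9
P(X=1) = 1/6
P(X=2) = 7/18
E[X] = 0 × 4/9 + 1 × 1/6 + 2 × 7/18 = 17/18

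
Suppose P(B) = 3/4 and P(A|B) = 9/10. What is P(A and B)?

By definition, P(A|B) = P(A ∩ B) / P(B)
So P(A ∩ B) = P(A|B) × P(B)
= 9/10 × 3/4
= 27/40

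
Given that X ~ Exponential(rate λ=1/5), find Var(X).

For X ~ Exponential(rate λ=1/5):
Var(X) = 25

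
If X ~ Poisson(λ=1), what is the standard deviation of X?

For X ~ Poisson(λ=1):
Var(X) = 1
SD(X) = √(Var(X)) = √(1) = 1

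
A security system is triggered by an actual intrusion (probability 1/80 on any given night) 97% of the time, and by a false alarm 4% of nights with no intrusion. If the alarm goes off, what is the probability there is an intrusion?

Let D = the rare event, + = positive/flagged.
P(D) = 1/80
P(+|D) = 97/100
P(+|D') = 4/100 = 1/25
P(+) = P(+|D)P(D) + P(+|D')P(D')
     = \frac{97}{100} × \frac{1}{80} + \frac{1}{25} × \frac{79}{80}
     = \frac{413}{8000}
P(D|+) = P(+|D)P(D)/P(+) = \frac{97}{413}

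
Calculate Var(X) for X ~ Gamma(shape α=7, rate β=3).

For X ~ Gamma(shape α=7, rate β=3):
Var(X) = \frac{7}{9}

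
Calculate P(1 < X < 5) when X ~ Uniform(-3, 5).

P(1 < X < 5) = ∫_{1}^{5} f(x) dx
where f(x) = \frac{1}{8}
= \frac{1}{2}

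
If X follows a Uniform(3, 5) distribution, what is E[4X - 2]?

For X ~ Uniform(3, 5):
E[X] = 4
E[4X - 2] = 4 × E[X] - 2 = 14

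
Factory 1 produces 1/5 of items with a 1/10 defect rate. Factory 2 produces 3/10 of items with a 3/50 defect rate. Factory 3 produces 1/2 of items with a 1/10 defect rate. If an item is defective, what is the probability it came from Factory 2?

Using Bayes' theorem:
P(F1) = 1/5, P(D|F1) = 1/10
P(F2) = 3/10, P(D|F2) = 3/50
P(F3) = 1/2, P(D|F3) = 1/10
P(D) = P(D|F1)P(F1) + P(D|F2)P(F2) + P(D|F3)P(F3)
     = \frac{11}{125}
P(F2|D) = P(D|F2)P(F2) / P(D)
= \frac{9}{44}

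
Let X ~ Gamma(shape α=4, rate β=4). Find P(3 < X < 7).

P(3 < X < 7) = ∫_{3}^{7} f(x) dx
where f(x) = \frac{128 x^{3} e^{- 4 x}}{3}
= \frac{-12239 + 1119 e^{16}}{3 e^{28}}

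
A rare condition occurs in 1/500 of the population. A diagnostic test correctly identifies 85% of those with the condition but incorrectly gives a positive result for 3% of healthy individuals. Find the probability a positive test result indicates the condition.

Let D = the rare event, + = positive/flagged.
P(D) = 1/500
P(+|D) = 85/100 = 17/20
P(+|D') = 3/100
P(+) = P(+|D)P(D) + P(+|D')P(D')
     = \frac{17}{20} × \frac{1}{500} + \frac{3}{100} × \frac{499}{500}
     = \frac{791}{25000}
P(D|+) = P(+|D)P(D)/P(+) = \frac{85}{1582}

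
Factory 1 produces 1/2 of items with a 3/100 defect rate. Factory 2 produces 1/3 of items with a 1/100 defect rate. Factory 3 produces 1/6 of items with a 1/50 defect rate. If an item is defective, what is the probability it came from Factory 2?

Using Bayes' theorem:
P(F1) = 1/2, P(D|F1) = 3/100
P(F2) = 1/3, P(D|F2) = 1/100
P(F3) = 1/6, P(D|F3) = 1/50
P(D) = P(D|F1)P(F1) + P(D|F2)P(F2) + P(D|F3)P(F3)
     = \frac{13}{600}
P(F2|D) = P(D|F2)P(F2) / P(D)
= \frac{2}{13}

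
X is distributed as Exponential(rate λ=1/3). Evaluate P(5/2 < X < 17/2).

P(5/2 < X < 17/2) = ∫_{5/2}^{17/2} f(x) dx
where f(x) = \frac{e^{- \frac{x}{3}}}{3}
= - \frac{1 - e^{2}}{e^{\frac{17}{6}}}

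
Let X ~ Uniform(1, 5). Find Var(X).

For X ~ Uniform(1, 5):
Var(X) = \frac{4}{3}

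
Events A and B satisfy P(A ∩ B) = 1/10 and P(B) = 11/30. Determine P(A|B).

P(A|B) = P(A ∩ B) / P(B)
= (1/10) / (11/30)
= 3/11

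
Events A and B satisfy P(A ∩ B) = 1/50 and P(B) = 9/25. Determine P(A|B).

P(A|B) = P(A ∩ B) / P(B)
= (1/50) / (9/25)
= 1/18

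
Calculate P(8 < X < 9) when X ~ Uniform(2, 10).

P(8 < X < 9) = ∫_{8}^{9} f(x) dx
where f(x) = \frac{1}{8}
= \frac{1}{8}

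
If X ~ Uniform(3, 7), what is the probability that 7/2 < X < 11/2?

P(7/2 < X < 11/2) = ∫_{7/2}^{11/2} f(x) dx
where f(x) = \frac{1}{4}
= \frac{1}{2}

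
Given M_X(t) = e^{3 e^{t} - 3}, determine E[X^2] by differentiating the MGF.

To find E[X^2], compute M^(2)(0):
M^(1)(t) = 3 e^{t} e^{3 e^{t} - 3}
M^(2)(t) = 9 e^{2 t} e^{3 e^{t} - 3} + 3 e^{t} e^{3 e^{t} - 3}
M^(2)(0) = 12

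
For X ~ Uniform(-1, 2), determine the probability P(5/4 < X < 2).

P(5/4 < X < 2) = ∫_{5/4}^{2} f(x) dx
where f(x) = \frac{1}{3}
= \frac{1}{4}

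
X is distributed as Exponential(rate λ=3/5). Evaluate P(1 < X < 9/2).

P(1 < X < 9/2) = ∫_{1}^{9/2} f(x) dx
where f(x) = \frac{3 e^{- \frac{3 x}{5}}}{5}
= - \frac{1}{e^{\frac{27}{10}}} + e^{- \frac{3}{5}}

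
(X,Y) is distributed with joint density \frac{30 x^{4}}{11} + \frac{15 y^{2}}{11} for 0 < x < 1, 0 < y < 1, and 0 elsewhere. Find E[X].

E[X] = ∫_0^1 ∫_0^1 x × f(x,y) dy dx
= ∫_0^1 ∫_0^1 x × (\frac{30 x^{4}}{11} + \frac{15 y^{2}}{11}) dy dx
= \frac{15}{22}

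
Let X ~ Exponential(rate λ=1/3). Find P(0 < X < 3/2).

P(0 < X < 3/2) = ∫_{0}^{3/2} f(x) dx
where f(x) = \frac{e^{- \frac{x}{3}}}{3}
= 1 - e^{- \frac{1}{2}}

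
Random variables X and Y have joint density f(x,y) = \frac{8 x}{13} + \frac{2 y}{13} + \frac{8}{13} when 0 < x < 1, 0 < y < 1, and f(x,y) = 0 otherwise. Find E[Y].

E[Y] = ∫_0^1 ∫_0^1 y × f(x,y) dx dy
= \frac{20}{39}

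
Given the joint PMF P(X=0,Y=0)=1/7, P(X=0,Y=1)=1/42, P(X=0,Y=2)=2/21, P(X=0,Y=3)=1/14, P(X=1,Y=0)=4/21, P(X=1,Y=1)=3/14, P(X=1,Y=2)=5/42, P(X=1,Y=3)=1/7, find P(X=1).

P(X=1) = P(X=1,Y=0) + P(X=1,Y=1) + P(X=1,Y=2) + P(X=1,Y=3)
= 4/21 + 3/14 + 5/42 + 1/7
= 2/3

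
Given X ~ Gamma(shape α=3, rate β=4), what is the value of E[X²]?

Using the identity E[X²] = Var(X) + (E[X])²:
E[X] = \frac{3}{4}
Var(X) = \frac{3}{16}
E[X²] = \frac{3}{16} + (\frac{3}{4})²
= \frac{3}{4}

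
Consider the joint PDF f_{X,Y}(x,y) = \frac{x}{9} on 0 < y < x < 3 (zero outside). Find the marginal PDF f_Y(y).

f_Y(y) = ∫_y^3 \frac{x}{9} dx = \frac{1}{2} - \frac{y^{2}}{18}
for 0 < y < 3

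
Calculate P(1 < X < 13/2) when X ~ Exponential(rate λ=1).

P(1 < X < 13/2) = ∫_{1}^{13/2} f(x) dx
where f(x) = e^{- x}
= - \frac{1}{e^{\frac{13}{2}}} + e^{-1}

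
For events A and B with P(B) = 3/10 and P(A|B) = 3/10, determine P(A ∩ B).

By definition, P(A|B) = P(A ∩ B) / P(B)
So P(A ∩ B) = P(A|B) × P(B)
= 3/10 × 3/10
= 9/100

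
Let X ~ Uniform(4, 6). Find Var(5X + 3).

For X ~ Uniform(4, 6):
Var(X) = \frac{1}{3}
Var(5X + 3) = (5)² × Var(X) = 25 × \frac{1}{3} = \frac{25}{3}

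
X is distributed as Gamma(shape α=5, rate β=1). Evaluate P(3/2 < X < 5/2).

P(3/2 < X < 5/2) = ∫_{3/2}^{5/2} f(x) dx
where f(x) = \frac{x^{4} e^{- x}}{24}
= \frac{-4169 + 1689 e}{384 e^{\frac{5}{2}}}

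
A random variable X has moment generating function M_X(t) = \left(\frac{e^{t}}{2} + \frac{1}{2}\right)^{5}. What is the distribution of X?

The MGF M(t) = \left(\frac{e^{t}}{2} + \frac{1}{2}\right)^{5} is the standard form for the Binomial distribution.
Comparing with the known MGF formula identifies: Binomial(n=5, p=1/2)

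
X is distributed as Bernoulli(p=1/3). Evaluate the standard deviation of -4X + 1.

For X ~ Bernoulli(p=1/3):
Var(X) = \frac{2}{9}
SD(X) = √(Var(X)) = √(\frac{2}{9}) = \frac{\sqrt{2}}{3}
SD(-4X + 1) = |-4| × SD(X) = 4 × \frac{\sqrt{2}}{3} = \frac{4 \sqrt{2}}{3}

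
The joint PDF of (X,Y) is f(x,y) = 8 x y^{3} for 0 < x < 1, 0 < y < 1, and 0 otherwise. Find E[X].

E[X] = ∫_0^1 ∫_0^1 x × f(x,y) dy dx
= ∫_0^1 ∫_0^1 x × (8 x y^{3}) dy dx
= \frac{2}{3}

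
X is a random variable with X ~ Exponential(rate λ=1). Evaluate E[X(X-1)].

E[X(X-1)] = E[X² - X] = E[X²] - E[X]
E[X] = 1
E[X²] = Var(X) + (E[X])² = 1 + (1)² = 2
E[X(X-1)] = 2 - 1 = 1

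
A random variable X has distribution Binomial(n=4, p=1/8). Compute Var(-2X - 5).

For X ~ Binomial(n=4, p=1/8):
Var(X) = \frac{7}{16}
Var(-2X - 5) = (-2)² × Var(X) = 4 × \frac{7}{16} = \frac{7}{4}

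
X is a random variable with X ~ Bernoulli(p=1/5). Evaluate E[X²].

Using the identity E[X²] = Var(X) + (E[X])²:
E[X] = \frac{1}{5}
Var(X) = \frac{4}{25}
E[X²] = \frac{4}{25} + (\frac{1}{5})²
= \frac{1}{5}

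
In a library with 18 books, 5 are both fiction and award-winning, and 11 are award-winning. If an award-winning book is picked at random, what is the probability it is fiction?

P(A ∩ B) = 5/18
P(B) = 11/18
P(A|B) = P(A ∩ B) / P(B) = (5/18) / (11/18) = 5/11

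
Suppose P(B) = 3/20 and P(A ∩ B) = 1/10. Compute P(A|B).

P(A|B) = P(A ∩ B) / P(B)
= (1/10) / (3/20)
= 2/3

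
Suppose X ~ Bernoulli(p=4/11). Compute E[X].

For X ~ Bernoulli(p=4/11), the expected value is:
E[X] = \frac{4}{11}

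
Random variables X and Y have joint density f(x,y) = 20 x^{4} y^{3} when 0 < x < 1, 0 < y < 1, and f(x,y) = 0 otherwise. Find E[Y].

E[Y] = ∫_0^1 ∫_0^1 y × f(x,y) dx dy
= \frac{4}{5}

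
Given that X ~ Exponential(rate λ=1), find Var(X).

For X ~ Exponential(rate λ=1):
Var(X) = 1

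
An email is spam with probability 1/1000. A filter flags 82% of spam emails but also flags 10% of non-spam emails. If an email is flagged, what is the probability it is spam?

Let D = the rare event, + = positive/flagged.
P(D) = 1/1000
P(+|D) = 82/100 = 41/50
P(+|D') = 10/100 = 1/10
P(+) = P(+|D)P(D) + P(+|D')P(D')
     = \frac{41}{50} × \frac{1}{1000} + \frac{1}{10} × \frac{999}{1000}
     = \frac{1259}{12500}
P(D|+) = P(+|D)P(D)/P(+) = \frac{41}{5036}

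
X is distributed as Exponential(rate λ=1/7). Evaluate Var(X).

For X ~ Exponential(rate λ=1/7):
Var(X) = 49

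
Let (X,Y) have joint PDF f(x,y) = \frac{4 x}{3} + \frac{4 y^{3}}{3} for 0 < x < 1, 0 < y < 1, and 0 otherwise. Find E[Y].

E[Y] = ∫_0^1 ∫_0^1 y × f(x,y) dx dy
= \frac{3}{5}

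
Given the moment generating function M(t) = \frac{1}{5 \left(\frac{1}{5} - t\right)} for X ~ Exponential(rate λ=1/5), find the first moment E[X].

To find E[X], compute M^(1)(0):
M^(1)(t) = \frac{1}{5 \left(\frac{1}{5} - t\right)^{2}}
M^(1)(0) = 5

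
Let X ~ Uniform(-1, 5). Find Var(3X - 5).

For X ~ Uniform(-1, 5):
Var(X) = 3
Var(3X - 5) = (3)² × Var(X) = 9 × 3 = 27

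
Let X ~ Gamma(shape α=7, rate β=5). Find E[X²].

Using the identity E[X²] = Var(X) + (E[X])²:
E[X] = \frac{7}{5}
Var(X) = \frac{7}{25}
E[X²] = \frac{7}{25} + (\frac{7}{5})²
= \frac{56}{25}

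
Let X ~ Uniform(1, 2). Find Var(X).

For X ~ Uniform(1, 2):
Var(X) = \frac{1}{12}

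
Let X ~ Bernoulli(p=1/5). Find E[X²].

Using the identity E[X²] = Var(X) + (E[X])²:
E[X] = \frac{1}{5}
Var(X) = \frac{4}{25}
E[X²] = \frac{4}{25} + (\frac{1}{5})²
= \frac{1}{5}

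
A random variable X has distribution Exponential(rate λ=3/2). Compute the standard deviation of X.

For X ~ Exponential(rate λ=3/2):
Var(X) = \frac{4}{9}
SD(X) = √(Var(X)) = √(\frac{4}{9}) = \frac{2}{3}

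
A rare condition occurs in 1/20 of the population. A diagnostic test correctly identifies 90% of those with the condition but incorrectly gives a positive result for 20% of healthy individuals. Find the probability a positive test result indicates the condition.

Let D = the rare event, + = positive/flagged.
P(D) = 1/20
P(+|D) = 90/100 = 9/10
P(+|D') = 20/100 = 1/5
P(+) = P(+|D)P(D) + P(+|D')P(D')
     = \frac{9}{10} × \frac{1}{20} + \frac{1}{5} × \frac{19}{20}
     = \frac{47}{200}
P(D|+) = P(+|D)P(D)/P(+) = \frac{9}{47}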